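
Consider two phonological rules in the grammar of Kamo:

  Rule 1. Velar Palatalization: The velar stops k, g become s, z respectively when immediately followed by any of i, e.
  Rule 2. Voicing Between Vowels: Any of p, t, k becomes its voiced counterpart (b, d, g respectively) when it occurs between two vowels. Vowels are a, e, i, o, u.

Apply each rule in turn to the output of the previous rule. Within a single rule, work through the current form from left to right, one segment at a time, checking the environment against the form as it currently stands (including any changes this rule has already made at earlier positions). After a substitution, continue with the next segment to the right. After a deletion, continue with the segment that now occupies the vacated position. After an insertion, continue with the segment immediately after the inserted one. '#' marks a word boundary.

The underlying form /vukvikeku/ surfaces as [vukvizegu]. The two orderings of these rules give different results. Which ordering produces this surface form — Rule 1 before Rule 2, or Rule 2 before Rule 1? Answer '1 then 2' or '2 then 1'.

Order 1 then 2:
  1 Velar Palatalization: [vukvikeku] → [vukviseku]
  2 Voicing Between Vowels: [vukviseku] → [vukvisegu]
  result: [vukvisegu]
Order 2 then 1:
  2 Voicing Between Vowels: [vukvikeku] → [vukvigegu]
  1 Velar Palatalization: [vukvigegu] → [vukvizegu]
  result: [vukvizegu]

2 then 1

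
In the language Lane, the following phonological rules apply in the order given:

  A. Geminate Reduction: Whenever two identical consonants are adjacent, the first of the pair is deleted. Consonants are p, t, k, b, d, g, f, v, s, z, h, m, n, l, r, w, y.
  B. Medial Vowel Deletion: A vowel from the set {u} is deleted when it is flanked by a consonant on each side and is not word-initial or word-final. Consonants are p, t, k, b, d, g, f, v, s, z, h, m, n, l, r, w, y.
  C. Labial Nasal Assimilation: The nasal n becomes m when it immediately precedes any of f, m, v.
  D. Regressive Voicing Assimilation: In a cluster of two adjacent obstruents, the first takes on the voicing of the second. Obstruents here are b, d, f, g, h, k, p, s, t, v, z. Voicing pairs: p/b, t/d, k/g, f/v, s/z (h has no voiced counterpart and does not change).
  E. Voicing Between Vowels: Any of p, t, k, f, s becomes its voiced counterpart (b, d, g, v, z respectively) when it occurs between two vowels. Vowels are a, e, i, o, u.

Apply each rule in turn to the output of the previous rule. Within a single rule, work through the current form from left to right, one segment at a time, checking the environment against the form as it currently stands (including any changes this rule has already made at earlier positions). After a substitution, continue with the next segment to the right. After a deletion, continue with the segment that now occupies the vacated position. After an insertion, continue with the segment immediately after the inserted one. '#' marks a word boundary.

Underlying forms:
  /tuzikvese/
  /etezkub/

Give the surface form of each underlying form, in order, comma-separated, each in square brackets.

/tuzikvese/:
  A Geminate Reduction: no change — [tuzikvese]
  B Medial Vowel Deletion: [tuzikvese] → [tzikvese]
  C Labial Nasal Assimilation: no change — [tzikvese]
  D Regressive Voicing Assimilation: [tzikvese] → [dzigvese]
  E Voicing Between Vowels: [dzigvese] → [dzigveze]
/etezkub/:
  A Geminate Reduction: no change — [etezkub]
  B Medial Vowel Deletion: [etezkub] → [etezkb]
  C Labial Nasal Assimilation: no change — [etezkb]
  D Regressive Voicing Assimilation: [etezkb] → [etesgb]
  E Voicing Between Vowels: [etesgb] → [edesgb]

[dzigveze], [edesgb]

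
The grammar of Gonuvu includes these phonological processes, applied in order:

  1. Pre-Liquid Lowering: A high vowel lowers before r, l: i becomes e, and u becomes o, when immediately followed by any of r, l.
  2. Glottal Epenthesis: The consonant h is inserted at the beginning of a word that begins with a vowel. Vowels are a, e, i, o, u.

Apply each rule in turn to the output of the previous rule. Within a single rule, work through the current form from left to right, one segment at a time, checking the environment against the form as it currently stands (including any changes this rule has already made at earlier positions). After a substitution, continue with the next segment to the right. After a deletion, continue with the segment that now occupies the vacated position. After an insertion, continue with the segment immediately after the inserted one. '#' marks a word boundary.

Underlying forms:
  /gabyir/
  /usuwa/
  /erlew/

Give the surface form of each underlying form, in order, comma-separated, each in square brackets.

/gabyir/:
  1 Pre-Liquid Lowering: [gabyir] → [gabyer]
  2 Glottal Epenthesis: no change — [gabyer]
/usuwa/:
  1 Pre-Liquid Lowering: no change — [usuwa]
  2 Glottal Epenthesis: [usuwa] → [husuwa]
/erlew/:
  1 Pre-Liquid Lowering: no change — [erlew]
  2 Glottal Epenthesis: [erlew] → [herlew]

[gabyer], [husuwa], [herlew]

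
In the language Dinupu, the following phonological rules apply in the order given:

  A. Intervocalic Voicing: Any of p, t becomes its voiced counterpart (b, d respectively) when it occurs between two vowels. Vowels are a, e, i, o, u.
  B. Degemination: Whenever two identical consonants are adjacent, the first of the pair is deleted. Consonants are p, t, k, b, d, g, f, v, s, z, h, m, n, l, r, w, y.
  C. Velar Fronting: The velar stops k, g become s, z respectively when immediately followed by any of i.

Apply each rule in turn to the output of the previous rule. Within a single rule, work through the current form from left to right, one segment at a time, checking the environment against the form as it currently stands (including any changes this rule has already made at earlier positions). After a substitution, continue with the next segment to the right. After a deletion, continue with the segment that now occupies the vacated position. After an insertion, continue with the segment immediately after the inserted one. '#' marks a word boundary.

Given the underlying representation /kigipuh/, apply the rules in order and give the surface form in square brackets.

[sizibuh]

A Intervocalic Voicing: [kigipuh] → [kigibuh]
B Degemination: no change — [kigibuh]
C Velar Fronting: [kigibuh] → [sizibuh]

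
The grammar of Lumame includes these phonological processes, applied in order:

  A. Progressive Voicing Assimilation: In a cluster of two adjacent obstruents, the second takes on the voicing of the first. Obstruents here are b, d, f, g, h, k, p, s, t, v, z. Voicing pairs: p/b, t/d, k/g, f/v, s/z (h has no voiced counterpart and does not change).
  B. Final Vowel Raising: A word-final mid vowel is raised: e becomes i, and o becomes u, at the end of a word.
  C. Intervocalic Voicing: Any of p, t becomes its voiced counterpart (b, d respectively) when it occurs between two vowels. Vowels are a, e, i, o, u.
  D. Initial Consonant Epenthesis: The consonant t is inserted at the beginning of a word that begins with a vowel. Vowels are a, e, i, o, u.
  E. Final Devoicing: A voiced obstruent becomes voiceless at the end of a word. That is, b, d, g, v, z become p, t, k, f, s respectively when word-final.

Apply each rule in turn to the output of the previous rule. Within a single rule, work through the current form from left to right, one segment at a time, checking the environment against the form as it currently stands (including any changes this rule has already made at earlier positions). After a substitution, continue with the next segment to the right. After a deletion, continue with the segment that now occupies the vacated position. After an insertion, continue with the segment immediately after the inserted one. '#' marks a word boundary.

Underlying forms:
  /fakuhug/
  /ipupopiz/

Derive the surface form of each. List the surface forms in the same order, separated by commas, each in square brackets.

[fakuhuk], [tibubobis]

/fakuhug/:
  A Progressive Voicing Assimilation: no change — [fakuhug]
  B Final Vowel Raising: no change — [fakuhug]
  C Intervocalic Voicing: no change — [fakuhug]
  D Initial Consonant Epenthesis: no change — [fakuhug]
  E Final Devoicing: [fakuhug] → [fakuhuk]
/ipupopiz/:
  A Progressive Voicing Assimilation: no change — [ipupopiz]
  B Final Vowel Raising: no change — [ipupopiz]
  C Intervocalic Voicing: [ipupopiz] → [ibubobiz]
  D Initial Consonant Epenthesis: [ibubobiz] → [tibubobiz]
  E Final Devoicing: [tibubobiz] → [tibubobis]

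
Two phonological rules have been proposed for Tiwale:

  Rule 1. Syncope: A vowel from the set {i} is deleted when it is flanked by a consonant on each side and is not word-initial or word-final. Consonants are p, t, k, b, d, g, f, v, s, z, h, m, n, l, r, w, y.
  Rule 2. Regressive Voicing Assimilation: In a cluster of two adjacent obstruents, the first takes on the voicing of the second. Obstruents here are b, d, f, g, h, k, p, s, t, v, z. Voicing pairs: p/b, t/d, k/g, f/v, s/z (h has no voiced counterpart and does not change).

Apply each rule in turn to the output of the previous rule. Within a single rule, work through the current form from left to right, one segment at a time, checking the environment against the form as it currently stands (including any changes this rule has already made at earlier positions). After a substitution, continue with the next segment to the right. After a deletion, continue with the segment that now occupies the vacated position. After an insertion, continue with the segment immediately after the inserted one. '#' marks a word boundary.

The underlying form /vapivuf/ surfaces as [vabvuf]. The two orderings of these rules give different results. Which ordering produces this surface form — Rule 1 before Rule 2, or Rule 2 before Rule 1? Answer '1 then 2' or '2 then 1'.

1 then 2

Order 1 then 2:
  1 Syncope: [vapivuf] → [vapvuf]
  2 Regressive Voicing Assimilation: [vapvuf] → [vabvuf]
  result: [vabvuf]
Order 2 then 1:
  2 Regressive Voicing Assimilation: no change — [vapivuf]
  1 Syncope: [vapivuf] → [vapvuf]
  result: [vapvuf]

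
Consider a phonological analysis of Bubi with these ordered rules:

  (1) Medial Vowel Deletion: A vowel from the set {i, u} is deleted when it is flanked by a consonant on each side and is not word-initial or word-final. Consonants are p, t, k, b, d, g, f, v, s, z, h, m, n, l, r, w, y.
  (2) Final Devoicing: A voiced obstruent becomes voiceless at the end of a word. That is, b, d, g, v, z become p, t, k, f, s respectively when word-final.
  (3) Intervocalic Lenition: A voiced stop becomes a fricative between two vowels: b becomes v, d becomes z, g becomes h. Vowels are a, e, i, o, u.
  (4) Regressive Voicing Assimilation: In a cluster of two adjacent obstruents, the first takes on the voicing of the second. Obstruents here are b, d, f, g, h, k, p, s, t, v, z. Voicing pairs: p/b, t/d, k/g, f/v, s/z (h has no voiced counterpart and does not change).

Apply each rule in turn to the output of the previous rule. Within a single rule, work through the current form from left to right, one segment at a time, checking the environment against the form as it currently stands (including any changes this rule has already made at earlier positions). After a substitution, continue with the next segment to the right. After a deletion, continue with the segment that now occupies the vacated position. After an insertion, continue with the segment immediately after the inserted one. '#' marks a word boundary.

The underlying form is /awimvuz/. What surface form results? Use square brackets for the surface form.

(1) Medial Vowel Deletion: [awimvuz] → [awmvz]
(2) Final Devoicing: [awmvz] → [awmvs]
(3) Intervocalic Lenition: no change — [awmvs]
(4) Regressive Voicing Assimilation: [awmvs] → [awmfs]

[awmfs]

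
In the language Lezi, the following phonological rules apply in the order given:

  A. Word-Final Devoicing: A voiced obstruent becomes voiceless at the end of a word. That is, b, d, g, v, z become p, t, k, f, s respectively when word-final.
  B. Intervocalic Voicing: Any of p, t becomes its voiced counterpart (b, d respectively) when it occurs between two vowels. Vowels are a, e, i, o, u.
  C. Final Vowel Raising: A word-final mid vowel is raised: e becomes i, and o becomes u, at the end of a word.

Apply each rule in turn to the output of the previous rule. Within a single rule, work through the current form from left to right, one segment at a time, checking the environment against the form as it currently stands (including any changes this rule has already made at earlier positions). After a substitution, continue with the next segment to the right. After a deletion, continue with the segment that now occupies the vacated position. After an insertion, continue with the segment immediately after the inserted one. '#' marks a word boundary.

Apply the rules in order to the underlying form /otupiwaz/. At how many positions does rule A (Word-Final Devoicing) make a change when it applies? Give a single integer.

A Word-Final Devoicing: [otupiwaz] → [otupiwas]
B Intervocalic Voicing: [otupiwas] → [odubiwas]
C Final Vowel Raising: no change — [odubiwas]
Rule A changed 1 position(s).

1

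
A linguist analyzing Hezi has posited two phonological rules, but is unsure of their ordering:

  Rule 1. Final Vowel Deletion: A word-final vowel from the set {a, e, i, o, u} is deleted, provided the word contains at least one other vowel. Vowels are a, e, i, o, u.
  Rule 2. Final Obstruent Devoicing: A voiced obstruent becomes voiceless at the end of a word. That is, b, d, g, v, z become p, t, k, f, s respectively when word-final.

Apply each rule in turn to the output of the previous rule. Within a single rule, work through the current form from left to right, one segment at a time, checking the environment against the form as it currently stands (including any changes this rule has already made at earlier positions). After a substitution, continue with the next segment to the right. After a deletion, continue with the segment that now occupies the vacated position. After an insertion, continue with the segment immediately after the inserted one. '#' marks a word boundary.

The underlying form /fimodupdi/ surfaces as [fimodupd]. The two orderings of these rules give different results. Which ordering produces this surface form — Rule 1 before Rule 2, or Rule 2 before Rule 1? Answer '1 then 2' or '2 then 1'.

Order 1 then 2:
  1 Final Vowel Deletion: [fimodupdi] → [fimodupd]
  2 Final Obstruent Devoicing: [fimodupd] → [fimodupt]
  result: [fimodupt]
Order 2 then 1:
  2 Final Obstruent Devoicing: no change — [fimodupdi]
  1 Final Vowel Deletion: [fimodupdi] → [fimodupd]
  result: [fimodupd]

2 then 1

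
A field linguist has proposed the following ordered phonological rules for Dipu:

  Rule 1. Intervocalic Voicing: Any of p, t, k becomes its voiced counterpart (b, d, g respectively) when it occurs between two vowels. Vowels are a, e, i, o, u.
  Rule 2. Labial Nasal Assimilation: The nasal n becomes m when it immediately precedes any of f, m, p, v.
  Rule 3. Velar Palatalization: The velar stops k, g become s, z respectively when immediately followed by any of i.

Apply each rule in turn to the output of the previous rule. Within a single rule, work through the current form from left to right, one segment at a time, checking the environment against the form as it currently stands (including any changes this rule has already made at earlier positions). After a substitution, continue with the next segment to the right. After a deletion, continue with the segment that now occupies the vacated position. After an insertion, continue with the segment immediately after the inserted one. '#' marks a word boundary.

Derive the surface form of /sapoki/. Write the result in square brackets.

Rule 1 Intervocalic Voicing: [sapoki] → [sabogi]
Rule 2 Labial Nasal Assimilation: no change — [sabogi]
Rule 3 Velar Palatalization: [sabogi] → [sabozi]

[sabozi]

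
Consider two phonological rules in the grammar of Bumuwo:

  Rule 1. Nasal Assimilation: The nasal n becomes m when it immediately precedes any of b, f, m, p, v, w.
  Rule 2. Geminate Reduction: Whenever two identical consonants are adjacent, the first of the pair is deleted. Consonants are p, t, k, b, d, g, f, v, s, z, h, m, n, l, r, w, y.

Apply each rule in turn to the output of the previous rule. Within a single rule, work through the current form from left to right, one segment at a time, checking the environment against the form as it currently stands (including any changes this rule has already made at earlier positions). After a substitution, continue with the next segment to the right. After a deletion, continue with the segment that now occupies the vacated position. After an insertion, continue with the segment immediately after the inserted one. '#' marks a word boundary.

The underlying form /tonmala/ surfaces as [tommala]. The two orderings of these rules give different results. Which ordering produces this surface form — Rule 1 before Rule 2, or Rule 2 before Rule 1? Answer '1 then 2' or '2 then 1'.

Order 1 then 2:
  1 Nasal Assimilation: [tonmala] → [tommala]
  2 Geminate Reduction: [tommala] → [tomala]
  result: [tomala]
Order 2 then 1:
  2 Geminate Reduction: no change — [tonmala]
  1 Nasal Assimilation: [tonmala] → [tommala]
  result: [tommala]

2 then 1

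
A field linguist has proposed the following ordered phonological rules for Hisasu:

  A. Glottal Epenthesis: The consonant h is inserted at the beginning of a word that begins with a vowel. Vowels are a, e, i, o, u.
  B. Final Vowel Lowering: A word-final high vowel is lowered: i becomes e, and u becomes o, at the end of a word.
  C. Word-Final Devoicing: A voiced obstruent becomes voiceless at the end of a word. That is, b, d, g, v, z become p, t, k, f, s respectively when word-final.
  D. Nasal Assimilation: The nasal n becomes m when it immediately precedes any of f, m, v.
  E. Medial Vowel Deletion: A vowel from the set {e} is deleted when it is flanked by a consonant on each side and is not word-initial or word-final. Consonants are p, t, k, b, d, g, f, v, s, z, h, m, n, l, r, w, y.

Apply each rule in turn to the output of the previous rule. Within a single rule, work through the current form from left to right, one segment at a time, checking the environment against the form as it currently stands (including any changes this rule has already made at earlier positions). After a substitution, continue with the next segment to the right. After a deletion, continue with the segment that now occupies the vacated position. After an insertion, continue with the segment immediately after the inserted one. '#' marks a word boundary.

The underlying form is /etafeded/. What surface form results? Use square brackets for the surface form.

[htafdt]

A Glottal Epenthesis: [etafeded] → [hetafeded]
B Final Vowel Lowering: no change — [hetafeded]
C Word-Final Devoicing: [hetafeded] → [hetafedet]
D Nasal Assimilation: no change — [hetafedet]
E Medial Vowel Deletion: [hetafedet] → [htafdt]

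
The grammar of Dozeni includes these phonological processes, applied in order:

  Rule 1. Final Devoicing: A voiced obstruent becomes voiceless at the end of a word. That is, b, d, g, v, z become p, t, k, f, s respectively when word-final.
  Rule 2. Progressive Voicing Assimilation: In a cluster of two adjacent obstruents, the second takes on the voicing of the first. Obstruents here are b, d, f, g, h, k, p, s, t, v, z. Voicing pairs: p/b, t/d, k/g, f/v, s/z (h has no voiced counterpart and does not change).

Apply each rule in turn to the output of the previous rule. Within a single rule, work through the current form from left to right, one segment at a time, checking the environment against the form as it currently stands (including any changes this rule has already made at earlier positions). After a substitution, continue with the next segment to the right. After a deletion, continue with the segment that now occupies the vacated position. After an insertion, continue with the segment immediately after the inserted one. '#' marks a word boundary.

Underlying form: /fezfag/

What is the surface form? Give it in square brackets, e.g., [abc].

[fezvak]

Rule 1 Final Devoicing: [fezfag] → [fezfak]
Rule 2 Progressive Voicing Assimilation: [fezfak] → [fezvak]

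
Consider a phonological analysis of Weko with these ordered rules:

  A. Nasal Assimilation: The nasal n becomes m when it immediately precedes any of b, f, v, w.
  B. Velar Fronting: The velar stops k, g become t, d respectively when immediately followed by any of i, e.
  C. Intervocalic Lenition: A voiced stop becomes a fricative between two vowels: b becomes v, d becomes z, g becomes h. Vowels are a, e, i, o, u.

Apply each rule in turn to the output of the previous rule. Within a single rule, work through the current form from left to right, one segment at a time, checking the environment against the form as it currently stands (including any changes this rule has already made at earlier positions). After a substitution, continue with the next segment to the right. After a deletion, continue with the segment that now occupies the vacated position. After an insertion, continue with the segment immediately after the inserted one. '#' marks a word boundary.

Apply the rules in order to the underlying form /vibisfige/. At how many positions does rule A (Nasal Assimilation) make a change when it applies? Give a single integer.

A Nasal Assimilation: no change — [vibisfige]
B Velar Fronting: [vibisfige] → [vibisfide]
C Intervocalic Lenition: [vibisfide] → [vivisfize]
Rule A changed 0 position(s).

0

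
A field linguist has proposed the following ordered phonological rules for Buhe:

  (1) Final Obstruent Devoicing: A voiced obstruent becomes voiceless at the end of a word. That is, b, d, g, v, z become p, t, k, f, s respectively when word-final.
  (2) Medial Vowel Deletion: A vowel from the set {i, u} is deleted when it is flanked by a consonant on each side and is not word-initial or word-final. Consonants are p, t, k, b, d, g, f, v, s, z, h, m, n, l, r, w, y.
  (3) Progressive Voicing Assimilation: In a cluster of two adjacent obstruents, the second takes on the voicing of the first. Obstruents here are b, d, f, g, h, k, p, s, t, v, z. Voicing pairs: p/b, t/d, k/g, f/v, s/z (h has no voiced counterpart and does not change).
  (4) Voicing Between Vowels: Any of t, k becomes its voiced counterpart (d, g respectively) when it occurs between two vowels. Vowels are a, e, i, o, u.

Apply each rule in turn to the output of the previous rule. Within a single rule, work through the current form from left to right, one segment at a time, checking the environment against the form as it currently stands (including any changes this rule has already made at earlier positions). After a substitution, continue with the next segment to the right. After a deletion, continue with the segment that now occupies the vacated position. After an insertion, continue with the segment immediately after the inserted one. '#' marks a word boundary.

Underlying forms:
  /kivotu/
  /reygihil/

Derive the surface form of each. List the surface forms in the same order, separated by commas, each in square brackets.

[kfodu], [reyghl]

/kivotu/:
  (1) Final Obstruent Devoicing: no change — [kivotu]
  (2) Medial Vowel Deletion: [kivotu] → [kvotu]
  (3) Progressive Voicing Assimilation: [kvotu] → [kfotu]
  (4) Voicing Between Vowels: [kfotu] → [kfodu]
/reygihil/:
  (1) Final Obstruent Devoicing: no change — [reygihil]
  (2) Medial Vowel Deletion: [reygihil] → [reyghl]
  (3) Progressive Voicing Assimilation: no change — [reyghl]
  (4) Voicing Between Vowels: no change — [reyghl]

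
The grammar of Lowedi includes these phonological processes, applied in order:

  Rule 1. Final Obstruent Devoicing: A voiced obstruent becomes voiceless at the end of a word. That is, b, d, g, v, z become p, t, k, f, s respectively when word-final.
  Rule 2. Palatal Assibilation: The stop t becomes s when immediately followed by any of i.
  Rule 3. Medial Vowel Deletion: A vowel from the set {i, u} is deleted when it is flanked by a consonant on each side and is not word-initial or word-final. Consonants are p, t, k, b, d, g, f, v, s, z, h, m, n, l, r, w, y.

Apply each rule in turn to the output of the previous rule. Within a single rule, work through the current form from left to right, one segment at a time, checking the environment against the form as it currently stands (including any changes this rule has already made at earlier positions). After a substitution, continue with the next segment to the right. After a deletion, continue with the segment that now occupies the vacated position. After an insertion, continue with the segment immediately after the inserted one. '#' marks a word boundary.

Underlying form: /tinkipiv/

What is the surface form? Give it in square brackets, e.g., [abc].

Rule 1 Final Obstruent Devoicing: [tinkipiv] → [tinkipif]
Rule 2 Palatal Assibilation: [tinkipif] → [sinkipif]
Rule 3 Medial Vowel Deletion: [sinkipif] → [snkpf]

[snkpf]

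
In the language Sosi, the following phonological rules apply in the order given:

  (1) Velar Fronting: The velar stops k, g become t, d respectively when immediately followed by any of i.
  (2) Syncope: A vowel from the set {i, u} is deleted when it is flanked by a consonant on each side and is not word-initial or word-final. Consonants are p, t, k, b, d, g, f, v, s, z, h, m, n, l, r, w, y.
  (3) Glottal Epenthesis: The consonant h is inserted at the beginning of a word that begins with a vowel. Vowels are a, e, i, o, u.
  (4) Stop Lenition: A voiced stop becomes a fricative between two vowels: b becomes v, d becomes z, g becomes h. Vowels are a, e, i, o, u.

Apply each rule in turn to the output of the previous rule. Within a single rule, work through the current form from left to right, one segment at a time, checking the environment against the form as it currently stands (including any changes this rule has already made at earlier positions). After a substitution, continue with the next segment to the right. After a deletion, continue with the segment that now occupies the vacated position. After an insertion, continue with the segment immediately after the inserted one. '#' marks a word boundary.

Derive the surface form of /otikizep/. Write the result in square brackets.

[hottzep]

(1) Velar Fronting: [otikizep] → [otitizep]
(2) Syncope: [otitizep] → [ottzep]
(3) Glottal Epenthesis: [ottzep] → [hottzep]
(4) Stop Lenition: no change — [hottzep]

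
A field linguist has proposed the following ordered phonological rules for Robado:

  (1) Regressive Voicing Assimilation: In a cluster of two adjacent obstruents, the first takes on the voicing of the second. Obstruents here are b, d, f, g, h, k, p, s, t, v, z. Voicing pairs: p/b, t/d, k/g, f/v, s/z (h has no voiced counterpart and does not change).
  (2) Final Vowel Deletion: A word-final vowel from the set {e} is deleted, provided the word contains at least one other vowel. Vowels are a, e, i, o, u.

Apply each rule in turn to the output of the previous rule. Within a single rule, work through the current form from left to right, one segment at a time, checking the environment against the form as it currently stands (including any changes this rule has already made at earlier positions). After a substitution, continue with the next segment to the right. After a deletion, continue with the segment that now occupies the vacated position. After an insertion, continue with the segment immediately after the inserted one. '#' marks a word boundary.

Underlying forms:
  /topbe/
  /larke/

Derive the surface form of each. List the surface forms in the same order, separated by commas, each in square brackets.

[tobb], [lark]

/topbe/:
  (1) Regressive Voicing Assimilation: [topbe] → [tobbe]
  (2) Final Vowel Deletion: [tobbe] → [tobb]
/larke/:
  (1) Regressive Voicing Assimilation: no change — [larke]
  (2) Final Vowel Deletion: [larke] → [lark]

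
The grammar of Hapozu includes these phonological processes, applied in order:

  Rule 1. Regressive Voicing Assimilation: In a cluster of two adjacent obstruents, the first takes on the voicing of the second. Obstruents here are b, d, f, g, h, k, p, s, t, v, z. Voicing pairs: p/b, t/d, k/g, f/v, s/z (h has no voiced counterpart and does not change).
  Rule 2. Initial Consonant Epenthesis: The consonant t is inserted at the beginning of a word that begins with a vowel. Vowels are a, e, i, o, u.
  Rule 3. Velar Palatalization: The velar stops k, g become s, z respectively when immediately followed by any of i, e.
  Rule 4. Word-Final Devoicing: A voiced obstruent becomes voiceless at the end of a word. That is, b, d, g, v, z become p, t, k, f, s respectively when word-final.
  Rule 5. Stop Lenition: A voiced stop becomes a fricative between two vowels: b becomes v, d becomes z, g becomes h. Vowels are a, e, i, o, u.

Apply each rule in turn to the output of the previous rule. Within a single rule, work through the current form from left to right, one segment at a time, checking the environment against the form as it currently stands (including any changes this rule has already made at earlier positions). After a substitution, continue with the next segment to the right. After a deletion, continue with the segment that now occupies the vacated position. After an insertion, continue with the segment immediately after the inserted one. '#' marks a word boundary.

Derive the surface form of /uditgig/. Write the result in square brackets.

[tuzidzik]

Rule 1 Regressive Voicing Assimilation: [uditgig] → [udidgig]
Rule 2 Initial Consonant Epenthesis: [udidgig] → [tudidgig]
Rule 3 Velar Palatalization: [tudidgig] → [tudidzig]
Rule 4 Word-Final Devoicing: [tudidzig] → [tudidzik]
Rule 5 Stop Lenition: [tudidzik] → [tuzidzik]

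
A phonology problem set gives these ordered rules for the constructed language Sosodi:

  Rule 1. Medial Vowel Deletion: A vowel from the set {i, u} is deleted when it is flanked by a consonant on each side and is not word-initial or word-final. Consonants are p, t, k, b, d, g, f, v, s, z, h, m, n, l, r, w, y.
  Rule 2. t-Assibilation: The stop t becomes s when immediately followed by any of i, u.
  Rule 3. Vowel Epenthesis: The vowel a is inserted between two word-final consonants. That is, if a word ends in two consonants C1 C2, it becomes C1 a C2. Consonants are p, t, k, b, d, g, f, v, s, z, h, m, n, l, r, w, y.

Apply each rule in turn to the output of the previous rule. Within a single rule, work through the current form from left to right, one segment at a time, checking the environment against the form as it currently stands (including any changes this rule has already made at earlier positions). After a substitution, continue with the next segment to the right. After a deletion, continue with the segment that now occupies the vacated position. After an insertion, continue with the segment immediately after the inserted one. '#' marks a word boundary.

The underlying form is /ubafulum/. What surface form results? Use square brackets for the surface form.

[ubaflam]

Rule 1 Medial Vowel Deletion: [ubafulum] → [ubaflm]
Rule 2 t-Assibilation: no change — [ubaflm]
Rule 3 Vowel Epenthesis: [ubaflm] → [ubaflam]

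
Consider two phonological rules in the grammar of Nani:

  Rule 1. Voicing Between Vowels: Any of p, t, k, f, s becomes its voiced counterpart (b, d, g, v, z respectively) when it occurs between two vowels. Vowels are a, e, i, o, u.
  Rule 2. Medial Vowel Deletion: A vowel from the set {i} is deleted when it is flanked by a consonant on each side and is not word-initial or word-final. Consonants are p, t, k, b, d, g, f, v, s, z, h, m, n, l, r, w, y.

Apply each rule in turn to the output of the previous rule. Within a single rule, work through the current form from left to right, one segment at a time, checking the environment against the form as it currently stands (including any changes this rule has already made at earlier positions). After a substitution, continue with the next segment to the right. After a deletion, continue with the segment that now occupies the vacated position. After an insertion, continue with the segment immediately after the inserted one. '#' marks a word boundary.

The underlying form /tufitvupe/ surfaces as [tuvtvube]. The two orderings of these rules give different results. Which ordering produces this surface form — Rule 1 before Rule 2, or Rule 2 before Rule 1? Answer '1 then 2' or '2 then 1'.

Order 1 then 2:
  1 Voicing Between Vowels: [tufitvupe] → [tuvitvube]
  2 Medial Vowel Deletion: [tuvitvube] → [tuvtvube]
  result: [tuvtvube]
Order 2 then 1:
  2 Medial Vowel Deletion: [tufitvupe] → [tuftvupe]
  1 Voicing Between Vowels: [tuftvupe] → [tuftvube]
  result: [tuftvube]

1 then 2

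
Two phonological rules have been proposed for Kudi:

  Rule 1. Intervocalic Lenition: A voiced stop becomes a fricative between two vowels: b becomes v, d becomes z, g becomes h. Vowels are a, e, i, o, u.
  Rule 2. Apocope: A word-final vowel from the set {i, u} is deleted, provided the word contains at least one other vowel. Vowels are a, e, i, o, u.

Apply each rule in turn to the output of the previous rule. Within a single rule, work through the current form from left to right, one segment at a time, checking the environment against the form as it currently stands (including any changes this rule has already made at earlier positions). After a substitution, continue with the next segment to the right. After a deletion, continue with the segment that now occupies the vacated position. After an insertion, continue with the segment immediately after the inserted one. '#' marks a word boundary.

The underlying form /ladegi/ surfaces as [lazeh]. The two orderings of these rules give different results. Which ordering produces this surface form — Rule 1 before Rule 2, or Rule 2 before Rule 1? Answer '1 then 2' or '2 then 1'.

1 then 2

Order 1 then 2:
  1 Intervocalic Lenition: [ladegi] → [lazehi]
  2 Apocope: [lazehi] → [lazeh]
  result: [lazeh]
Order 2 then 1:
  2 Apocope: [ladegi] → [ladeg]
  1 Intervocalic Lenition: [ladeg] → [lazeg]
  result: [lazeg]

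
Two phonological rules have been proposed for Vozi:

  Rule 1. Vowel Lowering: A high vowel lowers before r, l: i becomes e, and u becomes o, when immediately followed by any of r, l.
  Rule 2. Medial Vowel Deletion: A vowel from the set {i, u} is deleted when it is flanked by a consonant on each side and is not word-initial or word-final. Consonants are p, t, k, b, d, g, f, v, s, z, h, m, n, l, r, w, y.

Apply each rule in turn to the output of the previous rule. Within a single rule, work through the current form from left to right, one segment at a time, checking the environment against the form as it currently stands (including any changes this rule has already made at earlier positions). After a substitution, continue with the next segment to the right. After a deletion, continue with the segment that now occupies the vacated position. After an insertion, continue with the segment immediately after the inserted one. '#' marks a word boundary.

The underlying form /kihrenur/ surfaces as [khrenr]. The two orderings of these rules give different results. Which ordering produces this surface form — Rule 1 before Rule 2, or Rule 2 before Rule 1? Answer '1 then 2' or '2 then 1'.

2 then 1

Order 1 then 2:
  1 Vowel Lowering: [kihrenur] → [kihrenor]
  2 Medial Vowel Deletion: [kihrenor] → [khrenor]
  result: [khrenor]
Order 2 then 1:
  2 Medial Vowel Deletion: [kihrenur] → [khrenr]
  1 Vowel Lowering: no change — [khrenr]
  result: [khrenr]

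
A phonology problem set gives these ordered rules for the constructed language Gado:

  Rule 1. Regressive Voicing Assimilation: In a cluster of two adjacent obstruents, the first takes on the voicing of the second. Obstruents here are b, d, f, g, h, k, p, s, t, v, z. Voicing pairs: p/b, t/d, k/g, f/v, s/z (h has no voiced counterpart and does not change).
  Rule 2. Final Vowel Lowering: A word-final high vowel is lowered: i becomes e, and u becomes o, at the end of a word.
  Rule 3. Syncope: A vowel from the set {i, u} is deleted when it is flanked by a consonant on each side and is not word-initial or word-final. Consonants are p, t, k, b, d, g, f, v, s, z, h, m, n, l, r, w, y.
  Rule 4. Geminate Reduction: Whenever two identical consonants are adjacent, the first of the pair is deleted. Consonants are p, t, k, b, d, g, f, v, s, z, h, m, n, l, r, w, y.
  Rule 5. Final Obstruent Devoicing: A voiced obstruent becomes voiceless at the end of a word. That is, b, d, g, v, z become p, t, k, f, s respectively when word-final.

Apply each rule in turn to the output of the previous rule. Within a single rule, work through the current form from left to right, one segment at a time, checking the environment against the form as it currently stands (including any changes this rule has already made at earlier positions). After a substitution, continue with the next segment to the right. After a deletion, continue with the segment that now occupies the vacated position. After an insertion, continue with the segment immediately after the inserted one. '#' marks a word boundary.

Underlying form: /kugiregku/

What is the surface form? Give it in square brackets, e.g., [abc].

[kgreko]

Rule 1 Regressive Voicing Assimilation: [kugiregku] → [kugirekku]
Rule 2 Final Vowel Lowering: [kugirekku] → [kugirekko]
Rule 3 Syncope: [kugirekko] → [kgrekko]
Rule 4 Geminate Reduction: [kgrekko] → [kgreko]
Rule 5 Final Obstruent Devoicing: no change — [kgreko]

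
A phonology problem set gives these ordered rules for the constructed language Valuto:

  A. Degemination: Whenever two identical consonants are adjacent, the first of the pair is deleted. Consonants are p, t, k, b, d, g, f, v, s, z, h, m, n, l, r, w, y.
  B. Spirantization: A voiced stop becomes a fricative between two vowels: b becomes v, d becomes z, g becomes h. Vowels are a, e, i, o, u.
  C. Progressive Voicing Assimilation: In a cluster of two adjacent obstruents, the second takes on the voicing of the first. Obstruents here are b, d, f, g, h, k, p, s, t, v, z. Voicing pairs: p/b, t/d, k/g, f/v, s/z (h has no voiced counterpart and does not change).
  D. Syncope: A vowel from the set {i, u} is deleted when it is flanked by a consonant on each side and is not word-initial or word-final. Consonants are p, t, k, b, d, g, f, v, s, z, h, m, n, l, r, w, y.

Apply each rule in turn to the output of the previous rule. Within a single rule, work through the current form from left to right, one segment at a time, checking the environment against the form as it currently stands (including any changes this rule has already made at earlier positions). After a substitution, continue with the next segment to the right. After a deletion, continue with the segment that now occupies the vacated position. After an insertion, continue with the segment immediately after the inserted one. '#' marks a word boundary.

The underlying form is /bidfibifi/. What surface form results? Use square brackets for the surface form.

A Degemination: no change — [bidfibifi]
B Spirantization: [bidfibifi] → [bidfivifi]
C Progressive Voicing Assimilation: [bidfivifi] → [bidvivifi]
D Syncope: [bidvivifi] → [bdvvfi]

[bdvvfi]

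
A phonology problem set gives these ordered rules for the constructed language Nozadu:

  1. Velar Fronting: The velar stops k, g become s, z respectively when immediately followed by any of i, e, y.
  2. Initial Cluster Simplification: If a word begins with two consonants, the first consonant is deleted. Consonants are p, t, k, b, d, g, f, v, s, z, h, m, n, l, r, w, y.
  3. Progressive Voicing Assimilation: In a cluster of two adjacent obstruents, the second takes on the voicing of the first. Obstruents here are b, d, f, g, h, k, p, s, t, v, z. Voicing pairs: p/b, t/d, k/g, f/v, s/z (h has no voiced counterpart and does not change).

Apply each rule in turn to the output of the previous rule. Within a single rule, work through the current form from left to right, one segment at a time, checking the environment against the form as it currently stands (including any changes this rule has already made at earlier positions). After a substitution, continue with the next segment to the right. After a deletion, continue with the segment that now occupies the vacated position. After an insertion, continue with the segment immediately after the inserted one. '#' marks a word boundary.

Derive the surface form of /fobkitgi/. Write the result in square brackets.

[fobzitsi]

1 Velar Fronting: [fobkitgi] → [fobsitzi]
2 Initial Cluster Simplification: no change — [fobsitzi]
3 Progressive Voicing Assimilation: [fobsitzi] → [fobzitsi]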